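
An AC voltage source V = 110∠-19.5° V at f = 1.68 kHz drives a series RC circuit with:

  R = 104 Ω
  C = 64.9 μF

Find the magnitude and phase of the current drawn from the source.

Step 1 — Angular frequency: ω = 2π·f = 2π·1680 = 1.056e+04 rad/s.
Step 2 — Component impedances:
  R: Z = R = 104 Ω
  C: Z = 1/(jωC) = -j/(ω·C) = 0 - j1.46 Ω
Step 3 — Series combination: Z_total = R + C = 104 - j1.46 Ω = 104∠-0.8° Ω.
Step 4 — Source phasor: V = 110∠-19.5° V = 103.7 - j36.72 V.
Step 5 — Ohm's law: I = V / Z_total = (103.7 - j36.72) / (104 - j1.46) = 1.002 - j0.339 A.
Step 6 — Convert to polar: |I| = 1.058 A, ∠I = -18.7°.

I = 1.058∠-18.7° A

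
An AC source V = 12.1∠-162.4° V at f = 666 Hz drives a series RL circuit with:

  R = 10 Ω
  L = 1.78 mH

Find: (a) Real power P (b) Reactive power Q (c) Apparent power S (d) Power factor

Step 1 — Angular frequency: ω = 2π·f = 2π·666 = 4185 rad/s.
Step 2 — Component impedances:
  R: Z = R = 10 Ω
  L: Z = jωL = j·4185·0.00178 = 0 + j7.449 Ω
Step 3 — Series combination: Z_total = R + L = 10 + j7.449 Ω = 12.47∠36.7° Ω.
Step 4 — Source phasor: V = 12.1∠-162.4° V = -11.53 - j3.659 V.
Step 5 — Current: I = V / Z = -0.9171 + j0.3172 A = 0.9704∠160.9° A.
Step 6 — Complex power: S = V·I* = 9.417 + j7.014 VA.
Step 7 — Real power: P = Re(S) = 9.417 W.
Step 8 — Reactive power: Q = Im(S) = 7.014 VAR.
Step 9 — Apparent power: |S| = 11.74 VA.
Step 10 — Power factor: PF = P/|S| = 0.802 (lagging).

(a) P = 9.417 W  (b) Q = 7.014 VAR  (c) S = 11.74 VA  (d) PF = 0.802 (lagging)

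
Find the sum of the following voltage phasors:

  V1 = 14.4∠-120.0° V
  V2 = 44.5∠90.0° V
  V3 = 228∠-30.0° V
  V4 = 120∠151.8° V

Step 1 — Convert each phasor to rectangular form:
  V1 = 14.4·(cos(-120.0°) + j·sin(-120.0°)) = -7.2 - j12.47 V
  V2 = 44.5·(cos(90.0°) + j·sin(90.0°)) = 0 + j44.5 V
  V3 = 228·(cos(-30.0°) + j·sin(-30.0°)) = 197.5 - j114 V
  V4 = 120·(cos(151.8°) + j·sin(151.8°)) = -105.8 + j56.71 V
Step 2 — Sum components: V_total = 84.5 - j25.26 V.
Step 3 — Convert to polar: |V_total| = 88.19 V, ∠V_total = -16.6°.

V_total = 88.19∠-16.6° V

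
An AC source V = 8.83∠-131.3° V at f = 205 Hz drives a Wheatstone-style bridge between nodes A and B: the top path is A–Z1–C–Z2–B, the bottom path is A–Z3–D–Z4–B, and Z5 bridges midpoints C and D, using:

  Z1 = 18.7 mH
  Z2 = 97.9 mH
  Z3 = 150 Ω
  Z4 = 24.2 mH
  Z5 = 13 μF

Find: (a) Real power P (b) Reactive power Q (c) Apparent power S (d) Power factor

Step 1 — Angular frequency: ω = 2π·f = 2π·205 = 1288 rad/s.
Step 2 — Component impedances:
  Z1: Z = jωL = j·1288·0.0187 = 0 + j24.09 Ω
  Z2: Z = jωL = j·1288·0.0979 = 0 + j126.1 Ω
  Z3: Z = R = 150 Ω
  Z4: Z = jωL = j·1288·0.0242 = 0 + j31.17 Ω
  Z5: Z = 1/(jωC) = -j/(ω·C) = 0 - j59.72 Ω
Step 3 — Bridge requires nodal analysis (the Z5 bridge couples midpoints C and D, so the two paths cannot be reduced to a simple series/parallel combination). Setting node B to ground and injecting 1 A at node A, the 3-node admittance system at A, C, D solves to V_A = Z_AB = 15.27 - j5.47 Ω = 16.22∠-19.7° Ω.
Step 4 — Source phasor: V = 8.83∠-131.3° V = -5.828 - j6.634 V.
Step 5 — Current: I = V / Z = -0.2003 - j0.5062 A = 0.5444∠-111.6° A.
Step 6 — Complex power: S = V·I* = 4.526 - j1.621 VA.
Step 7 — Real power: P = Re(S) = 4.526 W.
Step 8 — Reactive power: Q = Im(S) = -1.621 VAR.
Step 9 — Apparent power: |S| = 4.807 VA.
Step 10 — Power factor: PF = P/|S| = 0.9414 (leading).

(a) P = 4.526 W  (b) Q = -1.621 VAR  (c) S = 4.807 VA  (d) PF = 0.9414 (leading)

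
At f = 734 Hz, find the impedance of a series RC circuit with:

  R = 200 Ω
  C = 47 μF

Step 1 — Angular frequency: ω = 2π·f = 2π·734 = 4612 rad/s.
Step 2 — Component impedances:
  R: Z = R = 200 Ω
  C: Z = 1/(jωC) = -j/(ω·C) = 0 - j4.613 Ω
Step 3 — Series combination: Z_total = R + C = 200 - j4.613 Ω = 200.1∠-1.3° Ω.

Z = 200 - j4.613 Ω = 200.1∠-1.3° Ω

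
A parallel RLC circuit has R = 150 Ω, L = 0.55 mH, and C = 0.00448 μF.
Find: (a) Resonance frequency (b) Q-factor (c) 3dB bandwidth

Step 1 — Resonance: ω₀ = 1/√(LC) = 1/√(0.00055·4.48e-09) = 6.371e+05 rad/s.
Step 2 — f₀ = ω₀/(2π) = 1.014e+05 Hz.
Step 3 — Parallel Q: Q = R/(ω₀L) = 150/(6.371e+05·0.00055) = 0.4281.
Step 4 — Bandwidth: Δω = ω₀/Q = 1.488e+06 rad/s; BW = Δω/(2π) = 2.368e+05 Hz.

(a) f₀ = 1.014e+05 Hz  (b) Q = 0.4281  (c) BW = 2.368e+05 Hz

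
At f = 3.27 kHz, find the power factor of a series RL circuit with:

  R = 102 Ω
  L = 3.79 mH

Step 1 — Angular frequency: ω = 2π·f = 2π·3270 = 2.055e+04 rad/s.
Step 2 — Component impedances:
  R: Z = R = 102 Ω
  L: Z = jωL = j·2.055e+04·0.00379 = 0 + j77.87 Ω
Step 3 — Series combination: Z_total = R + L = 102 + j77.87 Ω = 128.3∠37.4° Ω.
Step 4 — Power factor: PF = cos(φ) = Re(Z)/|Z| = 102/128.33 = 0.7948.
Step 5 — Type: Im(Z) = 77.87 ⇒ lagging (phase φ = 37.4°).

PF = 0.7948 (lagging, φ = 37.4°)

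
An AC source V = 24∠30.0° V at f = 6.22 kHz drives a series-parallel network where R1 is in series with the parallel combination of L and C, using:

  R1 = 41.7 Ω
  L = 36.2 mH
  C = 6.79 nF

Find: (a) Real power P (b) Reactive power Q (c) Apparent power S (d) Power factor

Step 1 — Angular frequency: ω = 2π·f = 2π·6220 = 3.908e+04 rad/s.
Step 2 — Component impedances:
  R1: Z = R = 41.7 Ω
  L: Z = jωL = j·3.908e+04·0.0362 = 0 + j1415 Ω
  C: Z = 1/(jωC) = -j/(ω·C) = 0 - j3768 Ω
Step 3 — Parallel branch: L || C = 1/(1/L + 1/C) = 0 + j2265 Ω.
Step 4 — Series with R1: Z_total = R1 + (L || C) = 41.7 + j2265 Ω = 2266∠88.9° Ω.
Step 5 — Source phasor: V = 24∠30.0° V = 20.78 + j12 V.
Step 6 — Current: I = V / Z = 0.005465 - j0.009075 A = 0.01059∠-58.9° A.
Step 7 — Complex power: S = V·I* = 0.00468 + j0.2542 VA.
Step 8 — Real power: P = Re(S) = 0.00468 W.
Step 9 — Reactive power: Q = Im(S) = 0.2542 VAR.
Step 10 — Apparent power: |S| = 0.2542 VA.
Step 11 — Power factor: PF = P/|S| = 0.01841 (lagging).

(a) P = 0.00468 W  (b) Q = 0.2542 VAR  (c) S = 0.2542 VA  (d) PF = 0.01841 (lagging)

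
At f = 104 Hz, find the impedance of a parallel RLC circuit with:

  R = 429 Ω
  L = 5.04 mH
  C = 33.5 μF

Step 1 — Angular frequency: ω = 2π·f = 2π·104 = 653.5 rad/s.
Step 2 — Component impedances:
  R: Z = R = 429 Ω
  L: Z = jωL = j·653.5·0.00504 = 0 + j3.293 Ω
  C: Z = 1/(jωC) = -j/(ω·C) = 0 - j45.68 Ω
Step 3 — Parallel combination: 1/Z_total = 1/R + 1/L + 1/C; Z_total = 0.02936 + j3.549 Ω = 3.549∠89.5° Ω.

Z = 0.02936 + j3.549 Ω = 3.549∠89.5° Ω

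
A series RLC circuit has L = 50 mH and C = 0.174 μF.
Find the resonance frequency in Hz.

Step 1 — Resonance condition Im(Z)=0 gives ω₀ = 1/√(LC).
Step 2 — ω₀ = 1/√(0.05·1.74e-07) = 1.072e+04 rad/s.
Step 3 — f₀ = ω₀/(2π) = 1706 Hz.

f₀ = 1706 Hz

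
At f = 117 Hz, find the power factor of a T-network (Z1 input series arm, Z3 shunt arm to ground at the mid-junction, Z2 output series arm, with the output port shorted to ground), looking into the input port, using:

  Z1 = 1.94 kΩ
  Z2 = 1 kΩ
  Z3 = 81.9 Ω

Step 1 — Angular frequency: ω = 2π·f = 2π·117 = 735.1 rad/s.
Step 2 — Component impedances:
  Z1: Z = R = 1940 Ω
  Z2: Z = R = 1000 Ω
  Z3: Z = R = 81.9 Ω
Step 3 — With the output port shorted to ground, the output series arm Z2 runs from the junction to ground; the shunt arm Z3 also runs from the junction to ground. They appear in parallel: Z3 || Z2 = 75.7 Ω.
Step 4 — Series with input arm Z1: Z_in = Z1 + (Z3 || Z2) = 2016 Ω = 2016∠0.0° Ω.
Step 5 — Power factor: PF = cos(φ) = Re(Z)/|Z| = 2016/2016 = 1.
Step 6 — Type: Im(Z) = 0 ⇒ unity (phase φ = 0.0°).

PF = 1 (unity, φ = 0.0°)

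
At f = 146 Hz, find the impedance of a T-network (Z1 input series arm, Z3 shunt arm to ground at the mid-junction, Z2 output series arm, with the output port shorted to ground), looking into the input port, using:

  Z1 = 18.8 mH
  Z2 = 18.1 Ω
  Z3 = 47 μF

Step 1 — Angular frequency: ω = 2π·f = 2π·146 = 917.3 rad/s.
Step 2 — Component impedances:
  Z1: Z = jωL = j·917.3·0.0188 = 0 + j17.25 Ω
  Z2: Z = R = 18.1 Ω
  Z3: Z = 1/(jωC) = -j/(ω·C) = 0 - j23.19 Ω
Step 3 — With the output port shorted to ground, the output series arm Z2 runs from the junction to ground; the shunt arm Z3 also runs from the junction to ground. They appear in parallel: Z3 || Z2 = 11.25 - j8.779 Ω.
Step 4 — Series with input arm Z1: Z_in = Z1 + (Z3 || Z2) = 11.25 + j8.467 Ω = 14.08∠37.0° Ω.

Z = 11.25 + j8.467 Ω = 14.08∠37.0° Ω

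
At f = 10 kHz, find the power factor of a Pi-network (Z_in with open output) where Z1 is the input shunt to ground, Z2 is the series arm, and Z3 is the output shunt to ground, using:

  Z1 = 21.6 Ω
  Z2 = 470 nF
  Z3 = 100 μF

Step 1 — Angular frequency: ω = 2π·f = 2π·1e+04 = 6.283e+04 rad/s.
Step 2 — Component impedances:
  Z1: Z = R = 21.6 Ω
  Z2: Z = 1/(jωC) = -j/(ω·C) = 0 - j33.86 Ω
  Z3: Z = 1/(jωC) = -j/(ω·C) = 0 - j0.1592 Ω
Step 3 — With open output, the series arm Z2 and the output shunt Z3 appear in series to ground: Z2 + Z3 = 0 - j34.02 Ω.
Step 4 — Parallel with input shunt Z1: Z_in = Z1 || (Z2 + Z3) = 15.39 - j9.774 Ω = 18.24∠-32.4° Ω.
Step 5 — Power factor: PF = cos(φ) = Re(Z)/|Z| = 15.3947/18.2353 = 0.8442.
Step 6 — Type: Im(Z) = -9.774 ⇒ leading (phase φ = -32.4°).

PF = 0.8442 (leading, φ = -32.4°)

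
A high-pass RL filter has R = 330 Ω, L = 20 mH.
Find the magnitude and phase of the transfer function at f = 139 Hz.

Step 1 — Angular frequency: ω = 2π·139 = 873.4 rad/s.
Step 2 — Transfer function: H(jω) = jωL/(R + jωL).
Step 3 — Numerator jωL = j·17.47; denominator R + jωL = 330 + j17.47.
Step 4 — H = 0.002794 + j0.05278.
Step 5 — Magnitude: |H| = 0.05286 (-25.5 dB); phase: φ = 87.0°.

|H| = 0.05286 (-25.5 dB), φ = 87.0°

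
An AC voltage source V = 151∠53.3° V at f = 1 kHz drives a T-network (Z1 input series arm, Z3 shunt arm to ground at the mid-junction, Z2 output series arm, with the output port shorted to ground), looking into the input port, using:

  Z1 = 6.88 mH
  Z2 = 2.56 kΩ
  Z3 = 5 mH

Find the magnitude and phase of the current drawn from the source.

Step 1 — Angular frequency: ω = 2π·f = 2π·1000 = 6283 rad/s.
Step 2 — Component impedances:
  Z1: Z = jωL = j·6283·0.00688 = 0 + j43.23 Ω
  Z2: Z = R = 2560 Ω
  Z3: Z = jωL = j·6283·0.005 = 0 + j31.42 Ω
Step 3 — With the output port shorted to ground, the output series arm Z2 runs from the junction to ground; the shunt arm Z3 also runs from the junction to ground. They appear in parallel: Z3 || Z2 = 0.3855 + j31.41 Ω.
Step 4 — Series with input arm Z1: Z_in = Z1 + (Z3 || Z2) = 0.3855 + j74.64 Ω = 74.64∠89.7° Ω.
Step 5 — Source phasor: V = 151∠53.3° V = 90.24 + j121.1 V.
Step 6 — Ohm's law: I = V / Z_total = (90.24 + j121.1) / (0.3855 + j74.64) = 1.628 - j1.201 A.
Step 7 — Convert to polar: |I| = 2.023 A, ∠I = -36.4°.

I = 2.023∠-36.4° A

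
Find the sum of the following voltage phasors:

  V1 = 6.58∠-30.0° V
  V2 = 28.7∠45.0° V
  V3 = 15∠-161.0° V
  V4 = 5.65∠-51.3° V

Step 1 — Convert each phasor to rectangular form:
  V1 = 6.58·(cos(-30.0°) + j·sin(-30.0°)) = 5.698 - j3.29 V
  V2 = 28.7·(cos(45.0°) + j·sin(45.0°)) = 20.29 + j20.29 V
  V3 = 15·(cos(-161.0°) + j·sin(-161.0°)) = -14.18 - j4.884 V
  V4 = 5.65·(cos(-51.3°) + j·sin(-51.3°)) = 3.533 - j4.409 V
Step 2 — Sum components: V_total = 15.34 + j7.711 V.
Step 3 — Convert to polar: |V_total| = 17.17 V, ∠V_total = 26.7°.

V_total = 17.17∠26.7° V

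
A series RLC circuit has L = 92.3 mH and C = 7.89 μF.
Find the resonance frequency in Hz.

Step 1 — Resonance condition Im(Z)=0 gives ω₀ = 1/√(LC).
Step 2 — ω₀ = 1/√(0.0923·7.89e-06) = 1172 rad/s.
Step 3 — f₀ = ω₀/(2π) = 186.5 Hz.

f₀ = 186.5 Hz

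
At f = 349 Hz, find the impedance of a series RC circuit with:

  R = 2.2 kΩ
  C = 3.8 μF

Step 1 — Angular frequency: ω = 2π·f = 2π·349 = 2193 rad/s.
Step 2 — Component impedances:
  R: Z = R = 2200 Ω
  C: Z = 1/(jωC) = -j/(ω·C) = 0 - j120 Ω
Step 3 — Series combination: Z_total = R + C = 2200 - j120 Ω = 2203∠-3.1° Ω.

Z = 2200 - j120 Ω = 2203∠-3.1° Ω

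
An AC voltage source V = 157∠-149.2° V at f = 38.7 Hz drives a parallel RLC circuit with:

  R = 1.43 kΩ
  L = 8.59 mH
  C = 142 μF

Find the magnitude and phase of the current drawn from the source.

Step 1 — Angular frequency: ω = 2π·f = 2π·38.7 = 243.2 rad/s.
Step 2 — Component impedances:
  R: Z = R = 1430 Ω
  L: Z = jωL = j·243.2·0.00859 = 0 + j2.089 Ω
  C: Z = 1/(jωC) = -j/(ω·C) = 0 - j28.96 Ω
Step 3 — Parallel combination: 1/Z_total = 1/R + 1/L + 1/C; Z_total = 0.003544 + j2.251 Ω = 2.251∠89.9° Ω.
Step 4 — Source phasor: V = 157∠-149.2° V = -134.9 - j80.39 V.
Step 5 — Ohm's law: I = V / Z_total = (-134.9 - j80.39) / (0.003544 + j2.251) = -35.81 + j59.85 A.
Step 6 — Convert to polar: |I| = 69.74 A, ∠I = 120.9°.

I = 69.74∠120.9° A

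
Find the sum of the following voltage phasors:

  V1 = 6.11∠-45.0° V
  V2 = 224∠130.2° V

Step 1 — Convert each phasor to rectangular form:
  V1 = 6.11·(cos(-45.0°) + j·sin(-45.0°)) = 4.32 - j4.32 V
  V2 = 224·(cos(130.2°) + j·sin(130.2°)) = -144.6 + j171.1 V
Step 2 — Sum components: V_total = -140.3 + j166.8 V.
Step 3 — Convert to polar: |V_total| = 217.9 V, ∠V_total = 130.1°.

V_total = 217.9∠130.1° V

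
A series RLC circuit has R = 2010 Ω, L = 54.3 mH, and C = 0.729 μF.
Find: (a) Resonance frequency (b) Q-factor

Step 1 — Resonance condition Im(Z)=0 gives ω₀ = 1/√(LC).
Step 2 — ω₀ = 1/√(0.0543·7.29e-07) = 5026 rad/s.
Step 3 — f₀ = ω₀/(2π) = 799.9 Hz.
Step 4 — Series Q: Q = ω₀L/R = 5026·0.0543/2010 = 0.1358.

(a) f₀ = 799.9 Hz  (b) Q = 0.1358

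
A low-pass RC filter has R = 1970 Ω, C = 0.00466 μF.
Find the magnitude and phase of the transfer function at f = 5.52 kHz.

Step 1 — Angular frequency: ω = 2π·5520 = 3.468e+04 rad/s.
Step 2 — Transfer function: H(jω) = 1/(1 + jωRC).
Step 3 — Denominator: 1 + jωRC = 1 + j·3.468e+04·1970·4.66e-09 = 1 + j0.3184.
Step 4 — H = 0.908 - j0.2891.
Step 5 — Magnitude: |H| = 0.9529 (-0.4 dB); phase: φ = -17.7°.

|H| = 0.9529 (-0.4 dB), φ = -17.7°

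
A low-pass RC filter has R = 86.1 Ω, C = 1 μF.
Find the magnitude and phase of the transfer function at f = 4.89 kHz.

Step 1 — Angular frequency: ω = 2π·4890 = 3.072e+04 rad/s.
Step 2 — Transfer function: H(jω) = 1/(1 + jωRC).
Step 3 — Denominator: 1 + jωRC = 1 + j·3.072e+04·86.1·1e-06 = 1 + j2.645.
Step 4 — H = 0.125 - j0.3308.
Step 5 — Magnitude: |H| = 0.3536 (-9.0 dB); phase: φ = -69.3°.

|H| = 0.3536 (-9.0 dB), φ = -69.3°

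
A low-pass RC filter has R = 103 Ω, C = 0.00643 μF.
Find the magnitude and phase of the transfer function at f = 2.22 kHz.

Step 1 — Angular frequency: ω = 2π·2220 = 1.395e+04 rad/s.
Step 2 — Transfer function: H(jω) = 1/(1 + jωRC).
Step 3 — Denominator: 1 + jωRC = 1 + j·1.395e+04·103·6.43e-09 = 1 + j0.009238.
Step 4 — H = 0.9999 - j0.009237.
Step 5 — Magnitude: |H| = 1 (-0.0 dB); phase: φ = -0.5°.

|H| = 1 (-0.0 dB), φ = -0.5°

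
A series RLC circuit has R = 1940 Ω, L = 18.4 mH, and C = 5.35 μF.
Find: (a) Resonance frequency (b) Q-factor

Step 1 — Resonance condition Im(Z)=0 gives ω₀ = 1/√(LC).
Step 2 — ω₀ = 1/√(0.0184·5.35e-06) = 3187 rad/s.
Step 3 — f₀ = ω₀/(2π) = 507.3 Hz.
Step 4 — Series Q: Q = ω₀L/R = 3187·0.0184/1940 = 0.03023.

(a) f₀ = 507.3 Hz  (b) Q = 0.03023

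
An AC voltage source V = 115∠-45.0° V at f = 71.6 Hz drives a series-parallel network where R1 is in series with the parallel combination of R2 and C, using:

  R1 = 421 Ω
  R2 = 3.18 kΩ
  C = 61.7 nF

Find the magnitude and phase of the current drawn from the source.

Step 1 — Angular frequency: ω = 2π·f = 2π·71.6 = 449.9 rad/s.
Step 2 — Component impedances:
  R1: Z = R = 421 Ω
  R2: Z = R = 3180 Ω
  C: Z = 1/(jωC) = -j/(ω·C) = 0 - j3.603e+04 Ω
Step 3 — Parallel branch: R2 || C = 1/(1/R2 + 1/C) = 3155 - j278.5 Ω.
Step 4 — Series with R1: Z_total = R1 + (R2 || C) = 3576 - j278.5 Ω = 3587∠-4.5° Ω.
Step 5 — Source phasor: V = 115∠-45.0° V = 81.32 - j81.32 V.
Step 6 — Ohm's law: I = V / Z_total = (81.32 - j81.32) / (3576 - j278.5) = 0.02436 - j0.02084 A.
Step 7 — Convert to polar: |I| = 0.03206 A, ∠I = -40.5°.

I = 0.03206∠-40.5° A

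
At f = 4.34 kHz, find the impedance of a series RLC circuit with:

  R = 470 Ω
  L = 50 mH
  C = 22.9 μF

Step 1 — Angular frequency: ω = 2π·f = 2π·4340 = 2.727e+04 rad/s.
Step 2 — Component impedances:
  R: Z = R = 470 Ω
  L: Z = jωL = j·2.727e+04·0.05 = 0 + j1363 Ω
  C: Z = 1/(jωC) = -j/(ω·C) = 0 - j1.601 Ω
Step 3 — Series combination: Z_total = R + L + C = 470 + j1362 Ω = 1441∠71.0° Ω.

Z = 470 + j1362 Ω = 1441∠71.0° Ω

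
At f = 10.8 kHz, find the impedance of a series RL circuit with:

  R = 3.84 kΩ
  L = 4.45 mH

Step 1 — Angular frequency: ω = 2π·f = 2π·1.08e+04 = 6.786e+04 rad/s.
Step 2 — Component impedances:
  R: Z = R = 3840 Ω
  L: Z = jωL = j·6.786e+04·0.00445 = 0 + j302 Ω
Step 3 — Series combination: Z_total = R + L = 3840 + j302 Ω = 3852∠4.5° Ω.

Z = 3840 + j302 Ω = 3852∠4.5° Ω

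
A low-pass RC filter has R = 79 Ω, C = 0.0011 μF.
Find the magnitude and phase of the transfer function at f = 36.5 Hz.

Step 1 — Angular frequency: ω = 2π·36.5 = 229.3 rad/s.
Step 2 — Transfer function: H(jω) = 1/(1 + jωRC).
Step 3 — Denominator: 1 + jωRC = 1 + j·229.3·79·1.1e-09 = 1 + j1.993e-05.
Step 4 — H = 1 - j1.993e-05.
Step 5 — Magnitude: |H| = 1 (-0.0 dB); phase: φ = -0.0°.

|H| = 1 (-0.0 dB), φ = -0.0°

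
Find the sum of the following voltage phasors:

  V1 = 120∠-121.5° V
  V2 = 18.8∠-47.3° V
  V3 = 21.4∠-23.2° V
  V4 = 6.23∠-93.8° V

Step 1 — Convert each phasor to rectangular form:
  V1 = 120·(cos(-121.5°) + j·sin(-121.5°)) = -62.7 - j102.3 V
  V2 = 18.8·(cos(-47.3°) + j·sin(-47.3°)) = 12.75 - j13.82 V
  V3 = 21.4·(cos(-23.2°) + j·sin(-23.2°)) = 19.67 - j8.43 V
  V4 = 6.23·(cos(-93.8°) + j·sin(-93.8°)) = -0.4129 - j6.216 V
Step 2 — Sum components: V_total = -30.69 - j130.8 V.
Step 3 — Convert to polar: |V_total| = 134.3 V, ∠V_total = -103.2°.

V_total = 134.3∠-103.2° V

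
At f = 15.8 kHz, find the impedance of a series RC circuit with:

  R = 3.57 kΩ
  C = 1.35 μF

Step 1 — Angular frequency: ω = 2π·f = 2π·1.58e+04 = 9.927e+04 rad/s.
Step 2 — Component impedances:
  R: Z = R = 3570 Ω
  C: Z = 1/(jωC) = -j/(ω·C) = 0 - j7.462 Ω
Step 3 — Series combination: Z_total = R + C = 3570 - j7.462 Ω = 3570∠-0.1° Ω.

Z = 3570 - j7.462 Ω = 3570∠-0.1° Ω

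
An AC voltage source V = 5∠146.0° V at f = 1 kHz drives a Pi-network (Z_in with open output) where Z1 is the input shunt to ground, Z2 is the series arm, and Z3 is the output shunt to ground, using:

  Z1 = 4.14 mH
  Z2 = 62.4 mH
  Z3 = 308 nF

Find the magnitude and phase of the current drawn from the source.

Step 1 — Angular frequency: ω = 2π·f = 2π·1000 = 6283 rad/s.
Step 2 — Component impedances:
  Z1: Z = jωL = j·6283·0.00414 = 0 + j26.01 Ω
  Z2: Z = jωL = j·6283·0.0624 = 0 + j392.1 Ω
  Z3: Z = 1/(jωC) = -j/(ω·C) = 0 - j516.7 Ω
Step 3 — With open output, the series arm Z2 and the output shunt Z3 appear in series to ground: Z2 + Z3 = 0 - j124.7 Ω.
Step 4 — Parallel with input shunt Z1: Z_in = Z1 || (Z2 + Z3) = 0 + j32.87 Ω = 32.87∠90.0° Ω.
Step 5 — Source phasor: V = 5∠146.0° V = -4.145 + j2.796 V.
Step 6 — Ohm's law: I = V / Z_total = (-4.145 + j2.796) / (0 + j32.87) = 0.08506 + j0.1261 A.
Step 7 — Convert to polar: |I| = 0.1521 A, ∠I = 56.0°.

I = 0.1521∠56.0° A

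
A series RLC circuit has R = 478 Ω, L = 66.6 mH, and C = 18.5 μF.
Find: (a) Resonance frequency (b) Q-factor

Step 1 — Resonance condition Im(Z)=0 gives ω₀ = 1/√(LC).
Step 2 — ω₀ = 1/√(0.0666·1.85e-05) = 900.9 rad/s.
Step 3 — f₀ = ω₀/(2π) = 143.4 Hz.
Step 4 — Series Q: Q = ω₀L/R = 900.9·0.0666/478 = 0.1255.

(a) f₀ = 143.4 Hz  (b) Q = 0.1255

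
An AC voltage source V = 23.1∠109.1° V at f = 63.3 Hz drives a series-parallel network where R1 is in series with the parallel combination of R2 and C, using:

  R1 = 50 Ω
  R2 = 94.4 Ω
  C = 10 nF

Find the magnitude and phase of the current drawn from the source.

Step 1 — Angular frequency: ω = 2π·f = 2π·63.3 = 397.7 rad/s.
Step 2 — Component impedances:
  R1: Z = R = 50 Ω
  R2: Z = R = 94.4 Ω
  C: Z = 1/(jωC) = -j/(ω·C) = 0 - j2.514e+05 Ω
Step 3 — Parallel branch: R2 || C = 1/(1/R2 + 1/C) = 94.4 - j0.03544 Ω.
Step 4 — Series with R1: Z_total = R1 + (R2 || C) = 144.4 - j0.03544 Ω = 144.4∠-0.0° Ω.
Step 5 — Source phasor: V = 23.1∠109.1° V = -7.559 + j21.83 V.
Step 6 — Ohm's law: I = V / Z_total = (-7.559 + j21.83) / (144.4 - j0.03544) = -0.05238 + j0.1512 A.
Step 7 — Convert to polar: |I| = 0.16 A, ∠I = 109.1°.

I = 0.16∠109.1° A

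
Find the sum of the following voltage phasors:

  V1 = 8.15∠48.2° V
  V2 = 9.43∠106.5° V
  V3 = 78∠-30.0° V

Step 1 — Convert each phasor to rectangular form:
  V1 = 8.15·(cos(48.2°) + j·sin(48.2°)) = 5.432 + j6.076 V
  V2 = 9.43·(cos(106.5°) + j·sin(106.5°)) = -2.678 + j9.042 V
  V3 = 78·(cos(-30.0°) + j·sin(-30.0°)) = 67.55 - j39 V
Step 2 — Sum components: V_total = 70.3 - j23.88 V.
Step 3 — Convert to polar: |V_total| = 74.25 V, ∠V_total = -18.8°.

V_total = 74.25∠-18.8° V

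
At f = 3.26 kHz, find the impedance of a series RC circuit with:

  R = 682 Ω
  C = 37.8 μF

Step 1 — Angular frequency: ω = 2π·f = 2π·3260 = 2.048e+04 rad/s.
Step 2 — Component impedances:
  R: Z = R = 682 Ω
  C: Z = 1/(jωC) = -j/(ω·C) = 0 - j1.292 Ω
Step 3 — Series combination: Z_total = R + C = 682 - j1.292 Ω = 682∠-0.1° Ω.

Z = 682 - j1.292 Ω = 682∠-0.1° Ω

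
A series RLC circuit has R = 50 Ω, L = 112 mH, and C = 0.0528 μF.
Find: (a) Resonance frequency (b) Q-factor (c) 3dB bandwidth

Step 1 — Resonance: ω₀ = 1/√(LC) = 1/√(0.112·5.28e-08) = 1.3e+04 rad/s.
Step 2 — f₀ = ω₀/(2π) = 2070 Hz.
Step 3 — Series Q: Q = ω₀L/R = 1.3e+04·0.112/50 = 29.13.
Step 4 — Bandwidth: Δω = ω₀/Q = 446.4 rad/s; BW = Δω/(2π) = 71.05 Hz.

(a) f₀ = 2070 Hz  (b) Q = 29.13  (c) BW = 71.05 Hz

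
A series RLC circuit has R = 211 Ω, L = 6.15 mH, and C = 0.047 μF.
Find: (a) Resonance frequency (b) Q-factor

Step 1 — Resonance condition Im(Z)=0 gives ω₀ = 1/√(LC).
Step 2 — ω₀ = 1/√(0.00615·4.7e-08) = 5.882e+04 rad/s.
Step 3 — f₀ = ω₀/(2π) = 9361 Hz.
Step 4 — Series Q: Q = ω₀L/R = 5.882e+04·0.00615/211 = 1.714.

(a) f₀ = 9361 Hz  (b) Q = 1.714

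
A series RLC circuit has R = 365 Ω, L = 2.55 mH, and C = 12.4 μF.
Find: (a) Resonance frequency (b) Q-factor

Step 1 — Resonance condition Im(Z)=0 gives ω₀ = 1/√(LC).
Step 2 — ω₀ = 1/√(0.00255·1.24e-05) = 5624 rad/s.
Step 3 — f₀ = ω₀/(2π) = 895 Hz.
Step 4 — Series Q: Q = ω₀L/R = 5624·0.00255/365 = 0.03929.

(a) f₀ = 895 Hz  (b) Q = 0.03929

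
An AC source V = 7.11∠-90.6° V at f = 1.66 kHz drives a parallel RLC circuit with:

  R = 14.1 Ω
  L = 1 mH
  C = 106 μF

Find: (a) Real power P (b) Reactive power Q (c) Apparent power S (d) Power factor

Step 1 — Angular frequency: ω = 2π·f = 2π·1660 = 1.043e+04 rad/s.
Step 2 — Component impedances:
  R: Z = R = 14.1 Ω
  L: Z = jωL = j·1.043e+04·0.001 = 0 + j10.43 Ω
  C: Z = 1/(jωC) = -j/(ω·C) = 0 - j0.9045 Ω
Step 3 — Parallel combination: 1/Z_total = 1/R + 1/L + 1/C; Z_total = 0.06922 - j0.9855 Ω = 0.9879∠-86.0° Ω.
Step 4 — Source phasor: V = 7.11∠-90.6° V = -0.07445 - j7.11 V.
Step 5 — Current: I = V / Z = 7.173 - j0.5794 A = 7.197∠-4.6° A.
Step 6 — Complex power: S = V·I* = 3.585 - j51.04 VA.
Step 7 — Real power: P = Re(S) = 3.585 W.
Step 8 — Reactive power: Q = Im(S) = -51.04 VAR.
Step 9 — Apparent power: |S| = 51.17 VA.
Step 10 — Power factor: PF = P/|S| = 0.07007 (leading).

(a) P = 3.585 W  (b) Q = -51.04 VAR  (c) S = 51.17 VA  (d) PF = 0.07007 (leading)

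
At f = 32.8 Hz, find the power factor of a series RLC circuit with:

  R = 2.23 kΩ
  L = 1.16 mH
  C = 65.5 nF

Step 1 — Angular frequency: ω = 2π·f = 2π·32.8 = 206.1 rad/s.
Step 2 — Component impedances:
  R: Z = R = 2230 Ω
  L: Z = jωL = j·206.1·0.00116 = 0 + j0.2391 Ω
  C: Z = 1/(jωC) = -j/(ω·C) = 0 - j7.408e+04 Ω
Step 3 — Series combination: Z_total = R + L + C = 2230 - j7.408e+04 Ω = 7.411e+04∠-88.3° Ω.
Step 4 — Power factor: PF = cos(φ) = Re(Z)/|Z| = 2230/7.411e+04 = 0.03009.
Step 5 — Type: Im(Z) = -7.408e+04 ⇒ leading (phase φ = -88.3°).

PF = 0.03009 (leading, φ = -88.3°)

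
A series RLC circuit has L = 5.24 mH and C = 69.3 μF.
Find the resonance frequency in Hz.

Step 1 — Resonance condition Im(Z)=0 gives ω₀ = 1/√(LC).
Step 2 — ω₀ = 1/√(0.00524·6.93e-05) = 1659 rad/s.
Step 3 — f₀ = ω₀/(2π) = 264.1 Hz.

f₀ = 264.1 Hz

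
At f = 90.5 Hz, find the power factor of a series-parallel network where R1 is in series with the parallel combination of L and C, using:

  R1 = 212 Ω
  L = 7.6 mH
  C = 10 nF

Step 1 — Angular frequency: ω = 2π·f = 2π·90.5 = 568.6 rad/s.
Step 2 — Component impedances:
  R1: Z = R = 212 Ω
  L: Z = jωL = j·568.6·0.0076 = 0 + j4.322 Ω
  C: Z = 1/(jωC) = -j/(ω·C) = 0 - j1.759e+05 Ω
Step 3 — Parallel branch: L || C = 1/(1/L + 1/C) = 0 + j4.322 Ω.
Step 4 — Series with R1: Z_total = R1 + (L || C) = 212 + j4.322 Ω = 212∠1.2° Ω.
Step 5 — Power factor: PF = cos(φ) = Re(Z)/|Z| = 212/212.04 = 0.9998.
Step 6 — Type: Im(Z) = 4.322 ⇒ lagging (phase φ = 1.2°).

PF = 0.9998 (lagging, φ = 1.2°)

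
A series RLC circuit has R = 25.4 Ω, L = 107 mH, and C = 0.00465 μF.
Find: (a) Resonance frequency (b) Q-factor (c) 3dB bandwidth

Step 1 — Resonance condition Im(Z)=0 gives ω₀ = 1/√(LC).
Step 2 — ω₀ = 1/√(0.107·4.65e-09) = 4.483e+04 rad/s.
Step 3 — f₀ = ω₀/(2π) = 7135 Hz.
Step 4 — Series Q: Q = ω₀L/R = 4.483e+04·0.107/25.4 = 188.9.
Step 5 — 3dB bandwidth: Δω = ω₀/Q = 237.4 rad/s; BW = Δω/(2π) = 37.78 Hz.

(a) f₀ = 7135 Hz  (b) Q = 188.9  (c) BW = 37.78 Hz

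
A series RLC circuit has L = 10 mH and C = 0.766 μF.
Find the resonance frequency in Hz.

Step 1 — Resonance condition Im(Z)=0 gives ω₀ = 1/√(LC).
Step 2 — ω₀ = 1/√(0.01·7.66e-07) = 1.143e+04 rad/s.
Step 3 — f₀ = ω₀/(2π) = 1818 Hz.

f₀ = 1818 Hz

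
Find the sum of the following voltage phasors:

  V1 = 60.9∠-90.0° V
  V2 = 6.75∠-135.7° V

Step 1 — Convert each phasor to rectangular form:
  V1 = 60.9·(cos(-90.0°) + j·sin(-90.0°)) = 0 - j60.9 V
  V2 = 6.75·(cos(-135.7°) + j·sin(-135.7°)) = -4.831 - j4.714 V
Step 2 — Sum components: V_total = -4.831 - j65.61 V.
Step 3 — Convert to polar: |V_total| = 65.79 V, ∠V_total = -94.2°.

V_total = 65.79∠-94.2° V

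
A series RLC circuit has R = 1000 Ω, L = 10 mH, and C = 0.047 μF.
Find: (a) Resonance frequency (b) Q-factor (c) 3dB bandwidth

Step 1 — Resonance condition Im(Z)=0 gives ω₀ = 1/√(LC).
Step 2 — ω₀ = 1/√(0.01·4.7e-08) = 4.613e+04 rad/s.
Step 3 — f₀ = ω₀/(2π) = 7341 Hz.
Step 4 — Series Q: Q = ω₀L/R = 4.613e+04·0.01/1000 = 0.4613.
Step 5 — 3dB bandwidth: Δω = ω₀/Q = 1e+05 rad/s; BW = Δω/(2π) = 1.592e+04 Hz.

(a) f₀ = 7341 Hz  (b) Q = 0.4613  (c) BW = 1.592e+04 Hz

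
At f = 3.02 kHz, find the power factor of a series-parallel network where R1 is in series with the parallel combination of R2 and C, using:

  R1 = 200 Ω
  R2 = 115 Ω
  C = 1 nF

Step 1 — Angular frequency: ω = 2π·f = 2π·3020 = 1.898e+04 rad/s.
Step 2 — Component impedances:
  R1: Z = R = 200 Ω
  R2: Z = R = 115 Ω
  C: Z = 1/(jωC) = -j/(ω·C) = 0 - j5.27e+04 Ω
Step 3 — Parallel branch: R2 || C = 1/(1/R2 + 1/C) = 115 - j0.2509 Ω.
Step 4 — Series with R1: Z_total = R1 + (R2 || C) = 315 - j0.2509 Ω = 315∠-0.0° Ω.
Step 5 — Power factor: PF = cos(φ) = Re(Z)/|Z| = 315/315 = 1.
Step 6 — Type: Im(Z) = -0.2509 ⇒ leading (phase φ = -0.0°).

PF = 1 (leading, φ = -0.0°)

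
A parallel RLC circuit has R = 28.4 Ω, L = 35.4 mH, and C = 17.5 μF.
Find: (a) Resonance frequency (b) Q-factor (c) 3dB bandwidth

Step 1 — Resonance: ω₀ = 1/√(LC) = 1/√(0.0354·1.75e-05) = 1271 rad/s.
Step 2 — f₀ = ω₀/(2π) = 202.2 Hz.
Step 3 — Parallel Q: Q = R/(ω₀L) = 28.4/(1271·0.0354) = 0.6314.
Step 4 — Bandwidth: Δω = ω₀/Q = 2012 rad/s; BW = Δω/(2π) = 320.2 Hz.

(a) f₀ = 202.2 Hz  (b) Q = 0.6314  (c) BW = 320.2 Hz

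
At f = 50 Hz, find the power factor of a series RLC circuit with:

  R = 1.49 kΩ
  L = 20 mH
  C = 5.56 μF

Step 1 — Angular frequency: ω = 2π·f = 2π·50 = 314.2 rad/s.
Step 2 — Component impedances:
  R: Z = R = 1490 Ω
  L: Z = jωL = j·314.2·0.02 = 0 + j6.283 Ω
  C: Z = 1/(jωC) = -j/(ω·C) = 0 - j572.5 Ω
Step 3 — Series combination: Z_total = R + L + C = 1490 - j566.2 Ω = 1594∠-20.8° Ω.
Step 4 — Power factor: PF = cos(φ) = Re(Z)/|Z| = 1490/1594 = 0.9348.
Step 5 — Type: Im(Z) = -566.2 ⇒ leading (phase φ = -20.8°).

PF = 0.9348 (leading, φ = -20.8°)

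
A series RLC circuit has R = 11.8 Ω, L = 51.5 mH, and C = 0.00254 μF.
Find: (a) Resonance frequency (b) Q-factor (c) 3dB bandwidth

Step 1 — Resonance condition Im(Z)=0 gives ω₀ = 1/√(LC).
Step 2 — ω₀ = 1/√(0.0515·2.54e-09) = 8.743e+04 rad/s.
Step 3 — f₀ = ω₀/(2π) = 1.392e+04 Hz.
Step 4 — Series Q: Q = ω₀L/R = 8.743e+04·0.0515/11.8 = 381.6.
Step 5 — 3dB bandwidth: Δω = ω₀/Q = 229.1 rad/s; BW = Δω/(2π) = 36.47 Hz.

(a) f₀ = 1.392e+04 Hz  (b) Q = 381.6  (c) BW = 36.47 Hz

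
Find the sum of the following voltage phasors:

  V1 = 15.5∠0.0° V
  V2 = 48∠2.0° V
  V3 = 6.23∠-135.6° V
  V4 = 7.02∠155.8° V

Step 1 — Convert each phasor to rectangular form:
  V1 = 15.5·(cos(0.0°) + j·sin(0.0°)) = 15.5 V
  V2 = 48·(cos(2.0°) + j·sin(2.0°)) = 47.97 + j1.675 V
  V3 = 6.23·(cos(-135.6°) + j·sin(-135.6°)) = -4.451 - j4.359 V
  V4 = 7.02·(cos(155.8°) + j·sin(155.8°)) = -6.403 + j2.878 V
Step 2 — Sum components: V_total = 52.62 + j0.1939 V.
Step 3 — Convert to polar: |V_total| = 52.62 V, ∠V_total = 0.2°.

V_total = 52.62∠0.2° V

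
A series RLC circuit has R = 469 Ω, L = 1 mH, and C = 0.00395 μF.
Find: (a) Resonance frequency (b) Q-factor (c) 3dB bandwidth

Step 1 — Resonance condition Im(Z)=0 gives ω₀ = 1/√(LC).
Step 2 — ω₀ = 1/√(0.001·3.95e-09) = 5.032e+05 rad/s.
Step 3 — f₀ = ω₀/(2π) = 8.008e+04 Hz.
Step 4 — Series Q: Q = ω₀L/R = 5.032e+05·0.001/469 = 1.073.
Step 5 — 3dB bandwidth: Δω = ω₀/Q = 4.69e+05 rad/s; BW = Δω/(2π) = 7.464e+04 Hz.

(a) f₀ = 8.008e+04 Hz  (b) Q = 1.073  (c) BW = 7.464e+04 Hz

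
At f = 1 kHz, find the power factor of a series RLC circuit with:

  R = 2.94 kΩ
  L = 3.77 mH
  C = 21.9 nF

Step 1 — Angular frequency: ω = 2π·f = 2π·1000 = 6283 rad/s.
Step 2 — Component impedances:
  R: Z = R = 2940 Ω
  L: Z = jωL = j·6283·0.00377 = 0 + j23.69 Ω
  C: Z = 1/(jωC) = -j/(ω·C) = 0 - j7267 Ω
Step 3 — Series combination: Z_total = R + L + C = 2940 - j7244 Ω = 7818∠-67.9° Ω.
Step 4 — Power factor: PF = cos(φ) = Re(Z)/|Z| = 2940/7818 = 0.3761.
Step 5 — Type: Im(Z) = -7244 ⇒ leading (phase φ = -67.9°).

PF = 0.3761 (leading, φ = -67.9°)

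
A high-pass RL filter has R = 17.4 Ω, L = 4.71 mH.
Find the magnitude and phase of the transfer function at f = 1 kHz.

Step 1 — Angular frequency: ω = 2π·1000 = 6283 rad/s.
Step 2 — Transfer function: H(jω) = jωL/(R + jωL).
Step 3 — Numerator jωL = j·29.59; denominator R + jωL = 17.4 + j29.59.
Step 4 — H = 0.7431 + j0.4369.
Step 5 — Magnitude: |H| = 0.862 (-1.3 dB); phase: φ = 30.5°.

|H| = 0.862 (-1.3 dB), φ = 30.5°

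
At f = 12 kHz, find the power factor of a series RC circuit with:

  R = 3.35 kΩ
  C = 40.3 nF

Step 1 — Angular frequency: ω = 2π·f = 2π·1.2e+04 = 7.54e+04 rad/s.
Step 2 — Component impedances:
  R: Z = R = 3350 Ω
  C: Z = 1/(jωC) = -j/(ω·C) = 0 - j329.1 Ω
Step 3 — Series combination: Z_total = R + C = 3350 - j329.1 Ω = 3366∠-5.6° Ω.
Step 4 — Power factor: PF = cos(φ) = Re(Z)/|Z| = 3350/3366 = 0.9952.
Step 5 — Type: Im(Z) = -329.1 ⇒ leading (phase φ = -5.6°).

PF = 0.9952 (leading, φ = -5.6°)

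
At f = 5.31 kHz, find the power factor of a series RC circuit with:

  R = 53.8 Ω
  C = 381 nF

Step 1 — Angular frequency: ω = 2π·f = 2π·5310 = 3.336e+04 rad/s.
Step 2 — Component impedances:
  R: Z = R = 53.8 Ω
  C: Z = 1/(jωC) = -j/(ω·C) = 0 - j78.67 Ω
Step 3 — Series combination: Z_total = R + C = 53.8 - j78.67 Ω = 95.31∠-55.6° Ω.
Step 4 — Power factor: PF = cos(φ) = Re(Z)/|Z| = 53.8/95.31 = 0.5645.
Step 5 — Type: Im(Z) = -78.67 ⇒ leading (phase φ = -55.6°).

PF = 0.5645 (leading, φ = -55.6°)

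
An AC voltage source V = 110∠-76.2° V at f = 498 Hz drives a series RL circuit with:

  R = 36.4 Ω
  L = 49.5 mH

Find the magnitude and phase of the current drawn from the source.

Step 1 — Angular frequency: ω = 2π·f = 2π·498 = 3129 rad/s.
Step 2 — Component impedances:
  R: Z = R = 36.4 Ω
  L: Z = jωL = j·3129·0.0495 = 0 + j154.9 Ω
Step 3 — Series combination: Z_total = R + L = 36.4 + j154.9 Ω = 159.1∠76.8° Ω.
Step 4 — Source phasor: V = 110∠-76.2° V = 26.24 - j106.8 V.
Step 5 — Ohm's law: I = V / Z_total = (26.24 - j106.8) / (36.4 + j154.9) = -0.6159 - j0.3141 A.
Step 6 — Convert to polar: |I| = 0.6914 A, ∠I = -153.0°.

I = 0.6914∠-153.0° A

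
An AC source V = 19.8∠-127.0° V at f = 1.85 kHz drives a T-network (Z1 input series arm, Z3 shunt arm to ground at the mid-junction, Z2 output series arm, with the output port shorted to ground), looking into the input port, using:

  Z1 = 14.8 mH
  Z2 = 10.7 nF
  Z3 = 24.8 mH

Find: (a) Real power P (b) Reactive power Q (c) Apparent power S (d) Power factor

Step 1 — Angular frequency: ω = 2π·f = 2π·1850 = 1.162e+04 rad/s.
Step 2 — Component impedances:
  Z1: Z = jωL = j·1.162e+04·0.0148 = 0 + j172 Ω
  Z2: Z = 1/(jωC) = -j/(ω·C) = 0 - j8040 Ω
  Z3: Z = jωL = j·1.162e+04·0.0248 = 0 + j288.3 Ω
Step 3 — With the output port shorted to ground, the output series arm Z2 runs from the junction to ground; the shunt arm Z3 also runs from the junction to ground. They appear in parallel: Z3 || Z2 = 0 + j299 Ω.
Step 4 — Series with input arm Z1: Z_in = Z1 + (Z3 || Z2) = 0 + j471 Ω = 471∠90.0° Ω.
Step 5 — Source phasor: V = 19.8∠-127.0° V = -11.92 - j15.81 V.
Step 6 — Current: I = V / Z = -0.03357 + j0.0253 A = 0.04204∠143.0° A.
Step 7 — Complex power: S = V·I* = 0 + j0.8323 VA.
Step 8 — Real power: P = Re(S) = 0 W.
Step 9 — Reactive power: Q = Im(S) = 0.8323 VAR.
Step 10 — Apparent power: |S| = 0.8323 VA.
Step 11 — Power factor: PF = P/|S| = 0 (lagging).

(a) P = 0 W  (b) Q = 0.8323 VAR  (c) S = 0.8323 VA  (d) PF = 0 (lagging)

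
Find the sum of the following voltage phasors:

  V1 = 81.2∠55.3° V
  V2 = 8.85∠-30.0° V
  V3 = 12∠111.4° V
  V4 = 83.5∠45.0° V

Step 1 — Convert each phasor to rectangular form:
  V1 = 81.2·(cos(55.3°) + j·sin(55.3°)) = 46.23 + j66.76 V
  V2 = 8.85·(cos(-30.0°) + j·sin(-30.0°)) = 7.664 - j4.425 V
  V3 = 12·(cos(111.4°) + j·sin(111.4°)) = -4.379 + j11.17 V
  V4 = 83.5·(cos(45.0°) + j·sin(45.0°)) = 59.04 + j59.04 V
Step 2 — Sum components: V_total = 108.6 + j132.5 V.
Step 3 — Convert to polar: |V_total| = 171.3 V, ∠V_total = 50.7°.

V_total = 171.3∠50.7° V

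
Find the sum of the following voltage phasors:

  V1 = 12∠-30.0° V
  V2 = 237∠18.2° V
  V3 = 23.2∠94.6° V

Step 1 — Convert each phasor to rectangular form:
  V1 = 12·(cos(-30.0°) + j·sin(-30.0°)) = 10.39 - j6 V
  V2 = 237·(cos(18.2°) + j·sin(18.2°)) = 225.1 + j74.02 V
  V3 = 23.2·(cos(94.6°) + j·sin(94.6°)) = -1.861 + j23.13 V
Step 2 — Sum components: V_total = 233.7 + j91.15 V.
Step 3 — Convert to polar: |V_total| = 250.8 V, ∠V_total = 21.3°.

V_total = 250.8∠21.3° V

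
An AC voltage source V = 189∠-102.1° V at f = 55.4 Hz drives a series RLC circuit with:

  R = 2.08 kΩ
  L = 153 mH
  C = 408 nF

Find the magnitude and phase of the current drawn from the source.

Step 1 — Angular frequency: ω = 2π·f = 2π·55.4 = 348.1 rad/s.
Step 2 — Component impedances:
  R: Z = R = 2080 Ω
  L: Z = jωL = j·348.1·0.153 = 0 + j53.26 Ω
  C: Z = 1/(jωC) = -j/(ω·C) = 0 - j7041 Ω
Step 3 — Series combination: Z_total = R + L + C = 2080 - j6988 Ω = 7291∠-73.4° Ω.
Step 4 — Source phasor: V = 189∠-102.1° V = -39.62 - j184.8 V.
Step 5 — Ohm's law: I = V / Z_total = (-39.62 - j184.8) / (2080 - j6988) = 0.02274 - j0.01244 A.
Step 6 — Convert to polar: |I| = 0.02592 A, ∠I = -28.7°.

I = 0.02592∠-28.7° A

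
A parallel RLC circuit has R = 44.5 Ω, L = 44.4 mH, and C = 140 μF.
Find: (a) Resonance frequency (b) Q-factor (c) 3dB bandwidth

Step 1 — Resonance: ω₀ = 1/√(LC) = 1/√(0.0444·0.00014) = 401.1 rad/s.
Step 2 — f₀ = ω₀/(2π) = 63.84 Hz.
Step 3 — Parallel Q: Q = R/(ω₀L) = 44.5/(401.1·0.0444) = 2.499.
Step 4 — Bandwidth: Δω = ω₀/Q = 160.5 rad/s; BW = Δω/(2π) = 25.55 Hz.

(a) f₀ = 63.84 Hz  (b) Q = 2.499  (c) BW = 25.55 Hz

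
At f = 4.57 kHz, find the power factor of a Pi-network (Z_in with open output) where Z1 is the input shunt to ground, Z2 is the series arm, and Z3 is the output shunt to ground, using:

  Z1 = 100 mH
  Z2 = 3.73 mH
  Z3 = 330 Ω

Step 1 — Angular frequency: ω = 2π·f = 2π·4570 = 2.871e+04 rad/s.
Step 2 — Component impedances:
  Z1: Z = jωL = j·2.871e+04·0.1 = 0 + j2871 Ω
  Z2: Z = jωL = j·2.871e+04·0.00373 = 0 + j107.1 Ω
  Z3: Z = R = 330 Ω
Step 3 — With open output, the series arm Z2 and the output shunt Z3 appear in series to ground: Z2 + Z3 = 330 + j107.1 Ω.
Step 4 — Parallel with input shunt Z1: Z_in = Z1 || (Z2 + Z3) = 303 + j136.8 Ω = 332.4∠24.3° Ω.
Step 5 — Power factor: PF = cos(φ) = Re(Z)/|Z| = 302.97/332.44 = 0.9114.
Step 6 — Type: Im(Z) = 136.8 ⇒ lagging (phase φ = 24.3°).

PF = 0.9114 (lagging, φ = 24.3°)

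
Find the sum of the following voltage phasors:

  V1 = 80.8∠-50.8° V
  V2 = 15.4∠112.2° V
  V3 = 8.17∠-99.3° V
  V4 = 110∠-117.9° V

Step 1 — Convert each phasor to rectangular form:
  V1 = 80.8·(cos(-50.8°) + j·sin(-50.8°)) = 51.07 - j62.62 V
  V2 = 15.4·(cos(112.2°) + j·sin(112.2°)) = -5.819 + j14.26 V
  V3 = 8.17·(cos(-99.3°) + j·sin(-99.3°)) = -1.32 - j8.063 V
  V4 = 110·(cos(-117.9°) + j·sin(-117.9°)) = -51.47 - j97.21 V
Step 2 — Sum components: V_total = -7.543 - j153.6 V.
Step 3 — Convert to polar: |V_total| = 153.8 V, ∠V_total = -92.8°.

V_total = 153.8∠-92.8° V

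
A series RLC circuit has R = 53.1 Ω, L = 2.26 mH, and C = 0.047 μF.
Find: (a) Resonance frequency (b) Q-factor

Step 1 — Resonance condition Im(Z)=0 gives ω₀ = 1/√(LC).
Step 2 — ω₀ = 1/√(0.00226·4.7e-08) = 9.703e+04 rad/s.
Step 3 — f₀ = ω₀/(2π) = 1.544e+04 Hz.
Step 4 — Series Q: Q = ω₀L/R = 9.703e+04·0.00226/53.1 = 4.13.

(a) f₀ = 1.544e+04 Hz  (b) Q = 4.13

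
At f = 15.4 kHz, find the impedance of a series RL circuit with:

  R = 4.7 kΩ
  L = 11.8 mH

Step 1 — Angular frequency: ω = 2π·f = 2π·1.54e+04 = 9.676e+04 rad/s.
Step 2 — Component impedances:
  R: Z = R = 4700 Ω
  L: Z = jωL = j·9.676e+04·0.0118 = 0 + j1142 Ω
Step 3 — Series combination: Z_total = R + L = 4700 + j1142 Ω = 4837∠13.7° Ω.

Z = 4700 + j1142 Ω = 4837∠13.7° Ω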